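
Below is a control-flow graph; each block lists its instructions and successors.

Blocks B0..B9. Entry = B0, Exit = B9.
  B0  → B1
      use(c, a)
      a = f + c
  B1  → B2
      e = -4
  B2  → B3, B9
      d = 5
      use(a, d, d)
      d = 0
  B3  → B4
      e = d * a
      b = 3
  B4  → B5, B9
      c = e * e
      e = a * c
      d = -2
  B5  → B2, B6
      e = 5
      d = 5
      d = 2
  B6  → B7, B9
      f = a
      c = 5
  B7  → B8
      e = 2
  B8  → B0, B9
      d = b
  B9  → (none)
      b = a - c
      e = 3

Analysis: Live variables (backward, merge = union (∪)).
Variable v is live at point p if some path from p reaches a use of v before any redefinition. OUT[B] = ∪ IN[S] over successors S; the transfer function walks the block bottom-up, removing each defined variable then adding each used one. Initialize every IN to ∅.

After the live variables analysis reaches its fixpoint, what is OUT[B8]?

Answer: {a, c, f}

Trace:
Per-block solution:
  B0: | IN={a, c, f} | OUT={a, c}
  B1: | IN={a, c} | OUT={a, c}
  B2: | IN={a, c} | OUT={a, c, d}
  B3: | IN={a, d} | OUT={a, b, e}
  B4: | IN={a, b, e} | OUT={a, b, c}
  B5: | IN={a, b, c} | OUT={a, b, c}
  B6: | IN={a, b} | OUT={a, b, c, f}
  B7: | IN={a, b, c, f} | OUT={a, b, c, f}
  B8: | IN={a, b, c, f} | OUT={a, c, f}
  B9: | IN={a, c} | OUT={}

Merge at B8: OUT[B8] = IN[B0] ⊔ IN[B9] = {a, c, f}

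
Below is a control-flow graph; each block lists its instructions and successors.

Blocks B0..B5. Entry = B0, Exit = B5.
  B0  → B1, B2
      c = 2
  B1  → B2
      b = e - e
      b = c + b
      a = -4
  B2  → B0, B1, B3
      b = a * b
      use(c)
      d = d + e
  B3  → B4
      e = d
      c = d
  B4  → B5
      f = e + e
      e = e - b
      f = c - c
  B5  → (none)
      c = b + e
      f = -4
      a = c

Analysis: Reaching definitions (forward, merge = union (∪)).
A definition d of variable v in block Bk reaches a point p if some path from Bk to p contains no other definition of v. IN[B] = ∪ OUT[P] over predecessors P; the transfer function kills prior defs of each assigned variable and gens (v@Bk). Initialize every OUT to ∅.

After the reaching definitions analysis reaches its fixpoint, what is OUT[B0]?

Answer: {a@B1, b@B2, c@B0, d@B2}

Working:
Per-block solution:
  B0: | IN={a@B1, b@B2, c@B0, d@B2} | OUT={a@B1, b@B2, c@B0, d@B2}
  B1: | IN={a@B1, b@B2, c@B0, d@B2} | OUT={a@B1, b@B1, c@B0, d@B2}
  B2: | IN={a@B1, b@B1, b@B2, c@B0, d@B2} | OUT={a@B1, b@B2, c@B0, d@B2}
  B3: | IN={a@B1, b@B2, c@B0, d@B2} | OUT={a@B1, b@B2, c@B3, d@B2, e@B3}
  B4: | IN={a@B1, b@B2, c@B3, d@B2, e@B3} | OUT={a@B1, b@B2, c@B3, d@B2, e@B4, f@B4}
  B5: | IN={a@B1, b@B2, c@B3, d@B2, e@B4, f@B4} | OUT={a@B5, b@B2, c@B5, d@B2, e@B4, f@B5}

Merge at B0 (entry node, so the boundary value {} is joined with the incoming edge(s)): IN[B0] = {} ⊔ OUT[B2] = {a@B1, b@B2, c@B0, d@B2}
Applying B0's transfer function to that IN value gives OUT[B0] (row B0 above).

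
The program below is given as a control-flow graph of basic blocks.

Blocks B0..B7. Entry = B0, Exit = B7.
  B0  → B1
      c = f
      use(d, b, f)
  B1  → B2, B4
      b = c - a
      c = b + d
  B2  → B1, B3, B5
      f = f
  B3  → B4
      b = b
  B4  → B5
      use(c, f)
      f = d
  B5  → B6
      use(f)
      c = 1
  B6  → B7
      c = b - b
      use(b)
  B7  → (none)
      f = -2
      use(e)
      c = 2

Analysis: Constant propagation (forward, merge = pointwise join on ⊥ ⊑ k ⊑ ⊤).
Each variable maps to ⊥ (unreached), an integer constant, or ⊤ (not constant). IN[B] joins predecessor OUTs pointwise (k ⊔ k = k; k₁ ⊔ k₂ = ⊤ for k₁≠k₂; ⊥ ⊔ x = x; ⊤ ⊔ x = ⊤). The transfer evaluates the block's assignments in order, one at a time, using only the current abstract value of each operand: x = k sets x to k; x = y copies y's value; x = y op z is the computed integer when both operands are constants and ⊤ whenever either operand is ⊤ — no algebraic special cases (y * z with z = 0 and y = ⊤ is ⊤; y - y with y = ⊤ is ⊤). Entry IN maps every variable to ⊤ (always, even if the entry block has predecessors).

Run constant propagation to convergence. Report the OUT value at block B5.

Answer: {a: ⊤, b: ⊤, c: 1, d: ⊤, e: ⊤, f: ⊤}

Trace:
Fixpoint table:
  B0:  IN=(all ⊤)  OUT=(all ⊤)
  B1:  IN=(all ⊤)  OUT=(all ⊤)
  B2:  IN=(all ⊤)  OUT=(all ⊤)
  B3:  IN=(all ⊤)  OUT=(all ⊤)
  B4:  IN=(all ⊤)  OUT=(all ⊤)
  B5:  IN=(all ⊤)  OUT={c:1; rest ⊤}
  B6:  IN={c:1; rest ⊤}  OUT=(all ⊤)
  B7:  IN=(all ⊤)  OUT={c:2, f:-2; rest ⊤}

Merge at B5: IN[B5] = OUT[B2] ⊔ OUT[B4] = {a: ⊤, b: ⊤, c: ⊤, d: ⊤, e: ⊤, f: ⊤}
Applying B5's transfer function to that IN value gives OUT[B5] (row B5 above).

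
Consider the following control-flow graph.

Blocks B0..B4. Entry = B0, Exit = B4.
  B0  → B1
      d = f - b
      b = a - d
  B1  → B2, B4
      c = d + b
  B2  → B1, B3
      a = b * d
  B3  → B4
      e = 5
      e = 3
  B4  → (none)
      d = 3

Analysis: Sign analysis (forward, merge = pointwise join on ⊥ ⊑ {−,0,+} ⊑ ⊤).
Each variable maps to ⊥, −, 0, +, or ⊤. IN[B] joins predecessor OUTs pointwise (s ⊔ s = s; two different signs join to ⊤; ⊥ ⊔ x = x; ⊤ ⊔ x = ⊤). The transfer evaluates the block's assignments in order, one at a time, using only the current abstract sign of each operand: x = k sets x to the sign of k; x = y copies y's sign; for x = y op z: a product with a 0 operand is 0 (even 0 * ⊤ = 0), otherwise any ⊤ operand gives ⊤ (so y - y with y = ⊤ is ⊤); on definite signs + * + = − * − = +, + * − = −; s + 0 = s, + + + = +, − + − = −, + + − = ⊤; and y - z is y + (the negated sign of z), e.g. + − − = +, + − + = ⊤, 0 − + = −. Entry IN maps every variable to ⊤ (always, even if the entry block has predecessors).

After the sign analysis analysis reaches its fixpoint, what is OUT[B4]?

Per-block solution:
  B0:   IN=(all ⊤)   OUT=(all ⊤)
  B1:   IN=(all ⊤)   OUT=(all ⊤)
  B2:   IN=(all ⊤)   OUT=(all ⊤)
  B3:   IN=(all ⊤)   OUT={e:+; rest ⊤}
  B4:   IN=(all ⊤)   OUT={d:+; rest ⊤}

Merge at B4: IN[B4] = OUT[B1] ⊔ OUT[B3] = {a: ⊤, b: ⊤, c: ⊤, d: ⊤, e: ⊤, f: ⊤}
Applying B4's transfer function to that IN value gives OUT[B4] (row B4 above).

Answer: {a: ⊤, b: ⊤, c: ⊤, d: +, e: ⊤, f: ⊤}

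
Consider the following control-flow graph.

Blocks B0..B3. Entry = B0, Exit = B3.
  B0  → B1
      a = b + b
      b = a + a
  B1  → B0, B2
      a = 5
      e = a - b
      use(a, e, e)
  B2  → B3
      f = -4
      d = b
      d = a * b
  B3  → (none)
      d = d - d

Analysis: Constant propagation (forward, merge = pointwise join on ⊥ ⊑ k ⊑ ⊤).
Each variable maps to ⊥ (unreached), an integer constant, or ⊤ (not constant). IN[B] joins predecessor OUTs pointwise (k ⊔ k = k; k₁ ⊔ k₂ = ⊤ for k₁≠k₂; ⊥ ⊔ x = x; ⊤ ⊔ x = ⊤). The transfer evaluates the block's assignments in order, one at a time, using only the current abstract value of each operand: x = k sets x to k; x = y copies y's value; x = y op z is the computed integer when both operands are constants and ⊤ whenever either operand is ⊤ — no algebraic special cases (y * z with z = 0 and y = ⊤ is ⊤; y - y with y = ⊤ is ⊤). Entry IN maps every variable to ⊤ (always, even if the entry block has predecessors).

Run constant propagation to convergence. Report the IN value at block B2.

Converged values:
  B0:  IN=(all ⊤)  OUT=(all ⊤)
  B1:  IN=(all ⊤)  OUT={a:5; rest ⊤}
  B2:  IN={a:5; rest ⊤}  OUT={a:5, f:-4; rest ⊤}
  B3:  IN={a:5, f:-4; rest ⊤}  OUT={a:5, f:-4; rest ⊤}

Merge at B2: IN[B2] = OUT[B1] = {a: 5, b: ⊤, c: ⊤, d: ⊤, e: ⊤, f: ⊤}

Answer: {a: 5, b: ⊤, c: ⊤, d: ⊤, e: ⊤, f: ⊤}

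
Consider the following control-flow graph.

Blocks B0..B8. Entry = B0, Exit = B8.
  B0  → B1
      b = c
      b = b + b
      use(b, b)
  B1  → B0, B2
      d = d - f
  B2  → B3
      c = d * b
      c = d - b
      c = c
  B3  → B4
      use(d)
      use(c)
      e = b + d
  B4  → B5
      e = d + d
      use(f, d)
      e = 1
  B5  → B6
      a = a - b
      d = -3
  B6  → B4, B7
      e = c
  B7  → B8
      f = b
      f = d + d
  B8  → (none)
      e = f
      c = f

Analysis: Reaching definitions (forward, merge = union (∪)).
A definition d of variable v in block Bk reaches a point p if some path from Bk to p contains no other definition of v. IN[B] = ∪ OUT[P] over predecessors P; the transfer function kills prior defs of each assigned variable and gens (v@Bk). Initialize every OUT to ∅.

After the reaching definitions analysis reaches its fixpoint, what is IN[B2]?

Answer: {b@B0, d@B1}

Working:
Converged values:
  B0:  IN={b@B0, d@B1}  OUT={b@B0, d@B1}
  B1:  IN={b@B0, d@B1}  OUT={b@B0, d@B1}
  B2:  IN={b@B0, d@B1}  OUT={b@B0, c@B2, d@B1}
  B3:  IN={b@B0, c@B2, d@B1}  OUT={b@B0, c@B2, d@B1, e@B3}
  B4:  IN={a@B5, b@B0, c@B2, d@B1, d@B5, e@B3, e@B6}  OUT={a@B5, b@B0, c@B2, d@B1, d@B5, e@B4}
  B5:  IN={a@B5, b@B0, c@B2, d@B1, d@B5, e@B4}  OUT={a@B5, b@B0, c@B2, d@B5, e@B4}
  B6:  IN={a@B5, b@B0, c@B2, d@B5, e@B4}  OUT={a@B5, b@B0, c@B2, d@B5, e@B6}
  B7:  IN={a@B5, b@B0, c@B2, d@B5, e@B6}  OUT={a@B5, b@B0, c@B2, d@B5, e@B6, f@B7}
  B8:  IN={a@B5, b@B0, c@B2, d@B5, e@B6, f@B7}  OUT={a@B5, b@B0, c@B8, d@B5, e@B8, f@B7}

Merge at B2: IN[B2] = OUT[B1] = {b@B0, d@B1}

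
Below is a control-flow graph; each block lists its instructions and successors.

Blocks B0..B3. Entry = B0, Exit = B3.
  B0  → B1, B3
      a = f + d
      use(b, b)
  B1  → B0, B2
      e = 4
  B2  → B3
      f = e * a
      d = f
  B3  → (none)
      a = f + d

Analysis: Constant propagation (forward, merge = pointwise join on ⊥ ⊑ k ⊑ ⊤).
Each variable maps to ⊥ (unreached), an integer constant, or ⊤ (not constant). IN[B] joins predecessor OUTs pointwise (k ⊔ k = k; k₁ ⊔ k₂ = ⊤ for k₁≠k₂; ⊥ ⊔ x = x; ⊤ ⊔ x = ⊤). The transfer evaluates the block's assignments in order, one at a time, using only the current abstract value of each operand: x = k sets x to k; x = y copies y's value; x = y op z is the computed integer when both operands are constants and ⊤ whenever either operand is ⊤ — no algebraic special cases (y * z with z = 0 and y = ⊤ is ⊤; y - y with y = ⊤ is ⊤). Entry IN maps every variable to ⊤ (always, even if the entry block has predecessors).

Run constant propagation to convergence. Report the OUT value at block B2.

Converged values:
  B0:  IN=(all ⊤)  OUT=(all ⊤)
  B1:  IN=(all ⊤)  OUT={e:4; rest ⊤}
  B2:  IN={e:4; rest ⊤}  OUT={e:4; rest ⊤}
  B3:  IN=(all ⊤)  OUT=(all ⊤)

Merge at B2: IN[B2] = OUT[B1] = {a: ⊤, b: ⊤, c: ⊤, d: ⊤, e: 4, f: ⊤}
Applying B2's transfer function to that IN value gives OUT[B2] (row B2 above).

Answer: {a: ⊤, b: ⊤, c: ⊤, d: ⊤, e: 4, f: ⊤}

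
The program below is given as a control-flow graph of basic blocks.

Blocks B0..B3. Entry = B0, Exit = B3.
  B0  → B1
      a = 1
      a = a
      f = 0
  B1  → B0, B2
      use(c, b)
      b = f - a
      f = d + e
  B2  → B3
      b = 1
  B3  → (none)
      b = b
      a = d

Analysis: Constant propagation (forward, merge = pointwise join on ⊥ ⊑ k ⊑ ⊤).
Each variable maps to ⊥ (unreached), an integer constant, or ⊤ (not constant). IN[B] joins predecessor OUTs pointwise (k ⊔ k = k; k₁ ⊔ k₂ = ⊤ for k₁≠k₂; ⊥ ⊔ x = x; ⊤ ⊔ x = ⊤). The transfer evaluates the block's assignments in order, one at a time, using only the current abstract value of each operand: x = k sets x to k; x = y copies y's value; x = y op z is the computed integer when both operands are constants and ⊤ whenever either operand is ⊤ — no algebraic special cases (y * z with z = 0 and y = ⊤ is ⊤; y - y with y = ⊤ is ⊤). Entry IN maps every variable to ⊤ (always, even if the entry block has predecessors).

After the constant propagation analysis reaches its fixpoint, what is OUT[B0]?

Per-block solution:
  B0:   IN=(all ⊤)   OUT={a:1, f:0; rest ⊤}
  B1:   IN={a:1, f:0; rest ⊤}   OUT={a:1, b:-1; rest ⊤}
  B2:   IN={a:1, b:-1; rest ⊤}   OUT={a:1, b:1; rest ⊤}
  B3:   IN={a:1, b:1; rest ⊤}   OUT={b:1; rest ⊤}

Merge at B0 (entry node, so the boundary value (all ⊤) is joined with the incoming edge(s)): IN[B0] = (all ⊤) ⊔ OUT[B1] = {a: ⊤, b: ⊤, c: ⊤, d: ⊤, e: ⊤, f: ⊤}
Applying B0's transfer function to that IN value gives OUT[B0] (row B0 above).

Answer: {a: 1, b: ⊤, c: ⊤, d: ⊤, e: ⊤, f: 0}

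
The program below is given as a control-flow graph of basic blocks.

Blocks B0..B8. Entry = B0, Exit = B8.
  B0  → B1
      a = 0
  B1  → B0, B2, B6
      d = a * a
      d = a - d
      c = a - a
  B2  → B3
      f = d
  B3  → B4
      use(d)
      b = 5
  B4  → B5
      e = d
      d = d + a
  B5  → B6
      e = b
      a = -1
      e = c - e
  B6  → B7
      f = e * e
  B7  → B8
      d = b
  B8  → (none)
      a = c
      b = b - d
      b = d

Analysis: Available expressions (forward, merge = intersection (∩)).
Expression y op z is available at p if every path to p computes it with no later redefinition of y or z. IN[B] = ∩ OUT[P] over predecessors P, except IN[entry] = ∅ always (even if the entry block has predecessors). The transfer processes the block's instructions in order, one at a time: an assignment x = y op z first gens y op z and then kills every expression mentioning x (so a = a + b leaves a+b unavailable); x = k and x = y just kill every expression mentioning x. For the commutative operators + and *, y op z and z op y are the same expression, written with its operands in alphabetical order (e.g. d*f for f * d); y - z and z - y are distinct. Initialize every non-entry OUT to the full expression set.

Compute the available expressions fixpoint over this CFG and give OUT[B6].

Fixpoint table:
  B0:  IN={}  OUT={}
  B1:  IN={}  OUT={a*a, a-a}
  B2:  IN={a*a, a-a}  OUT={a*a, a-a}
  B3:  IN={a*a, a-a}  OUT={a*a, a-a}
  B4:  IN={a*a, a-a}  OUT={a*a, a-a}
  B5:  IN={a*a, a-a}  OUT={}
  B6:  IN={}  OUT={e*e}
  B7:  IN={e*e}  OUT={e*e}
  B8:  IN={e*e}  OUT={e*e}

Merge at B6: IN[B6] = OUT[B1] ∩ OUT[B5] = {}
Applying B6's transfer function to that IN value gives OUT[B6] (row B6 above).

Answer: {e*e}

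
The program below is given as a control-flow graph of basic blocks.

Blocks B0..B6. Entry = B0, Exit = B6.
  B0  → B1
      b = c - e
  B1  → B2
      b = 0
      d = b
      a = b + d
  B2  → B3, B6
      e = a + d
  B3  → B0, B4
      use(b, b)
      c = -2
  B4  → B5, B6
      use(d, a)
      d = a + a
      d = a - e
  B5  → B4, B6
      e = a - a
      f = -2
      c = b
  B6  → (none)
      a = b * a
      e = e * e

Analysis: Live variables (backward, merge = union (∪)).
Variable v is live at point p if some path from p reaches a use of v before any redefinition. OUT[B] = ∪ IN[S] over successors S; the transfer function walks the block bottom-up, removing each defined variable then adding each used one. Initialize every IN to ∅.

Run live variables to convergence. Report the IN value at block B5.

Answer: {a, b, d}

Trace:
Fixpoint table:
  B0: | IN={c, e} | OUT={}
  B1: | IN={} | OUT={a, b, d}
  B2: | IN={a, b, d} | OUT={a, b, d, e}
  B3: | IN={a, b, d, e} | OUT={a, b, c, d, e}
  B4: | IN={a, b, d, e} | OUT={a, b, d, e}
  B5: | IN={a, b, d} | OUT={a, b, d, e}
  B6: | IN={a, b, e} | OUT={}

Merge at B5: OUT[B5] = IN[B4] ⊔ IN[B6] = {a, b, d, e}
Applying B5's transfer function to that OUT value gives IN[B5] (row B5 above).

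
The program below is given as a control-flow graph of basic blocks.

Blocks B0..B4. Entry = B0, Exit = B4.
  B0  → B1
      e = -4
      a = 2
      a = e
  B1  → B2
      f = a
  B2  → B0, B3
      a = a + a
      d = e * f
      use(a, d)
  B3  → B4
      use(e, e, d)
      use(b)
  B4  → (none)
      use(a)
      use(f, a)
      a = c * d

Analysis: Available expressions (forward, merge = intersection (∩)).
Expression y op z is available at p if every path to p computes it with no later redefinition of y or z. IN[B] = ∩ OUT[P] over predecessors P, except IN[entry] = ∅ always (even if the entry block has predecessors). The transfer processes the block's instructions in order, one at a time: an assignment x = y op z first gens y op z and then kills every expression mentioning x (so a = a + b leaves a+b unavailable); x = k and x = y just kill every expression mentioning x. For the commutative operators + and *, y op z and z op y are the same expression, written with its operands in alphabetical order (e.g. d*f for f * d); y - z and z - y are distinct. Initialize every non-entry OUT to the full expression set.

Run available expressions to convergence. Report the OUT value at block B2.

Per-block solution:
  B0:   IN={}   OUT={}
  B1:   IN={}   OUT={}
  B2:   IN={}   OUT={e*f}
  B3:   IN={e*f}   OUT={e*f}
  B4:   IN={e*f}   OUT={c*d, e*f}

Merge at B2: IN[B2] = OUT[B1] = {}
Applying B2's transfer function to that IN value gives OUT[B2] (row B2 above).

Answer: {e*f}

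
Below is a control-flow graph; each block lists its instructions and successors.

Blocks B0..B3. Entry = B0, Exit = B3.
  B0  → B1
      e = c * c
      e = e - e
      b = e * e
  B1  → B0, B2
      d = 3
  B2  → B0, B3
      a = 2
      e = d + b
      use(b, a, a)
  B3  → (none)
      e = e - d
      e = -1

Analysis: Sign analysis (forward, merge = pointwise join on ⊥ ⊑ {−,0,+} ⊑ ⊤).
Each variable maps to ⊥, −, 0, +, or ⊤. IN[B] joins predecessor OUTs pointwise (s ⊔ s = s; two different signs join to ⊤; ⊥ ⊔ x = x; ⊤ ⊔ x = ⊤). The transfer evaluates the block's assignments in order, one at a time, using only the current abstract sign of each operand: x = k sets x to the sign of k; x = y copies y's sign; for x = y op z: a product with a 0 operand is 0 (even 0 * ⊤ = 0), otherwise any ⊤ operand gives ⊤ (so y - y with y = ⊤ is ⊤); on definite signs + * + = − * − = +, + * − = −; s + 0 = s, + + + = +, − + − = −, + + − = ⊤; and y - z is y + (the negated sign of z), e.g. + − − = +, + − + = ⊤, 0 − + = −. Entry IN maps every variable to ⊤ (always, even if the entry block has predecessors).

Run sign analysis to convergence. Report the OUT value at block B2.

Converged values:
  B0:  IN=(all ⊤)  OUT=(all ⊤)
  B1:  IN=(all ⊤)  OUT={d:+; rest ⊤}
  B2:  IN={d:+; rest ⊤}  OUT={a:+, d:+; rest ⊤}
  B3:  IN={a:+, d:+; rest ⊤}  OUT={a:+, d:+, e:-; rest ⊤}

Merge at B2: IN[B2] = OUT[B1] = {a: ⊤, b: ⊤, c: ⊤, d: +, e: ⊤, f: ⊤}
Applying B2's transfer function to that IN value gives OUT[B2] (row B2 above).

Answer: {a: +, b: ⊤, c: ⊤, d: +, e: ⊤, f: ⊤}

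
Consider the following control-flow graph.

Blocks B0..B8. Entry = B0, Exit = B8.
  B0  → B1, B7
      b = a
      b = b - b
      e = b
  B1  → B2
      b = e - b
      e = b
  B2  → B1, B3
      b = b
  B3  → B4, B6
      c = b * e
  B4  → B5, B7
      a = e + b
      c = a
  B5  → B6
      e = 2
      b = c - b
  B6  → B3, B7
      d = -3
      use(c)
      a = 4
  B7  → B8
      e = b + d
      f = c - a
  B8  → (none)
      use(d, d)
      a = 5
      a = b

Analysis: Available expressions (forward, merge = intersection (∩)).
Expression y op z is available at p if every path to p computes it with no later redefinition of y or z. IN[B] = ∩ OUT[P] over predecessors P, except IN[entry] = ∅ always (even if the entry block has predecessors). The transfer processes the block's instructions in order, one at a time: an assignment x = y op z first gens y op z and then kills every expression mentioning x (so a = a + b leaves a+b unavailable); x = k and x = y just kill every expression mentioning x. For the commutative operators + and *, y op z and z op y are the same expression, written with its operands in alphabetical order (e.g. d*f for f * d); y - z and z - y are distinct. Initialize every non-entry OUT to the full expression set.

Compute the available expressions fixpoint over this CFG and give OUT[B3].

Answer: {b*e}

Derivation:
Converged values:
  B0:   IN={}   OUT={}
  B1:   IN={}   OUT={}
  B2:   IN={}   OUT={}
  B3:   IN={}   OUT={b*e}
  B4:   IN={b*e}   OUT={b*e, b+e}
  B5:   IN={b*e, b+e}   OUT={}
  B6:   IN={}   OUT={}
  B7:   IN={}   OUT={b+d, c-a}
  B8:   IN={b+d, c-a}   OUT={b+d}

Merge at B3: IN[B3] = OUT[B2] ∩ OUT[B6] = {}
Applying B3's transfer function to that IN value gives OUT[B3] (row B3 above).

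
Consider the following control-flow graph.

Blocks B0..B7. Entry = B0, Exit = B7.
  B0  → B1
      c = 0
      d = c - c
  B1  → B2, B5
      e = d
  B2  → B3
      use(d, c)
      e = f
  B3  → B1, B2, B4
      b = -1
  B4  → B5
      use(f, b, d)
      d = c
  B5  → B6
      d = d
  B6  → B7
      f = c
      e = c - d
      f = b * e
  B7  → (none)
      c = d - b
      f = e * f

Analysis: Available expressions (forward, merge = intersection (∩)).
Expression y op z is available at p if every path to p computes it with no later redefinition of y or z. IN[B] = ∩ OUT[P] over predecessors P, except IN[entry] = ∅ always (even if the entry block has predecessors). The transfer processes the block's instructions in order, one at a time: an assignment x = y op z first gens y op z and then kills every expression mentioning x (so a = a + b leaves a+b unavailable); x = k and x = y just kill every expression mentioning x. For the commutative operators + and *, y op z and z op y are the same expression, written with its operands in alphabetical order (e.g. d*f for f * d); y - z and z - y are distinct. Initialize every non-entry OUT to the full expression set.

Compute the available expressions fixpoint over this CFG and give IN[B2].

Per-block solution:
  B0:  IN={}  OUT={c-c}
  B1:  IN={c-c}  OUT={c-c}
  B2:  IN={c-c}  OUT={c-c}
  B3:  IN={c-c}  OUT={c-c}
  B4:  IN={c-c}  OUT={c-c}
  B5:  IN={c-c}  OUT={c-c}
  B6:  IN={c-c}  OUT={b*e, c-c, c-d}
  B7:  IN={b*e, c-c, c-d}  OUT={b*e, d-b}

Merge at B2: IN[B2] = OUT[B1] ∩ OUT[B3] = {c-c}

Answer: {c-c}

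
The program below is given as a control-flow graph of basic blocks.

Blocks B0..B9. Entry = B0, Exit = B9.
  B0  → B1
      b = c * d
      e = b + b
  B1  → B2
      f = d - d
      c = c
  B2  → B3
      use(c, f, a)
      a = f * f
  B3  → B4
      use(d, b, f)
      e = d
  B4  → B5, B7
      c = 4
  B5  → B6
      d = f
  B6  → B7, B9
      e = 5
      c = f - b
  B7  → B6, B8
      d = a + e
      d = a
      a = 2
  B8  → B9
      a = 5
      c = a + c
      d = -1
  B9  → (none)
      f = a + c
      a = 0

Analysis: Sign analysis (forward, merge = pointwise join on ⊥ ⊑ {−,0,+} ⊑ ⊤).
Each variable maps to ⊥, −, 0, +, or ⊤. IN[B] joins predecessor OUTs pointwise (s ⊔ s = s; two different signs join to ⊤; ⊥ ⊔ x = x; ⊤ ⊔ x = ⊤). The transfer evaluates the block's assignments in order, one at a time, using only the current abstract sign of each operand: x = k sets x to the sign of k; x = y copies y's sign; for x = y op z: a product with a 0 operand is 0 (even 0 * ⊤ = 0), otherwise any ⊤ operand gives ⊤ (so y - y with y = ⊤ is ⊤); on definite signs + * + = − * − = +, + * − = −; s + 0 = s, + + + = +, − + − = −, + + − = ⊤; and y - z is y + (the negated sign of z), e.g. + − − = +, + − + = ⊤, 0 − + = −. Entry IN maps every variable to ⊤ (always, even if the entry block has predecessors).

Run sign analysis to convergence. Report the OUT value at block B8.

Answer: {a: +, b: ⊤, c: ⊤, d: -, e: ⊤, f: ⊤}

Derivation:
Per-block solution:
  B0: | IN=(all ⊤) | OUT=(all ⊤)
  B1: | IN=(all ⊤) | OUT=(all ⊤)
  B2: | IN=(all ⊤) | OUT=(all ⊤)
  B3: | IN=(all ⊤) | OUT=(all ⊤)
  B4: | IN=(all ⊤) | OUT={c:+; rest ⊤}
  B5: | IN={c:+; rest ⊤} | OUT={c:+; rest ⊤}
  B6: | IN=(all ⊤) | OUT={e:+; rest ⊤}
  B7: | IN=(all ⊤) | OUT={a:+; rest ⊤}
  B8: | IN={a:+; rest ⊤} | OUT={a:+, d:-; rest ⊤}
  B9: | IN=(all ⊤) | OUT={a:0; rest ⊤}

Merge at B8: IN[B8] = OUT[B7] = {a: +, b: ⊤, c: ⊤, d: ⊤, e: ⊤, f: ⊤}
Applying B8's transfer function to that IN value gives OUT[B8] (row B8 above).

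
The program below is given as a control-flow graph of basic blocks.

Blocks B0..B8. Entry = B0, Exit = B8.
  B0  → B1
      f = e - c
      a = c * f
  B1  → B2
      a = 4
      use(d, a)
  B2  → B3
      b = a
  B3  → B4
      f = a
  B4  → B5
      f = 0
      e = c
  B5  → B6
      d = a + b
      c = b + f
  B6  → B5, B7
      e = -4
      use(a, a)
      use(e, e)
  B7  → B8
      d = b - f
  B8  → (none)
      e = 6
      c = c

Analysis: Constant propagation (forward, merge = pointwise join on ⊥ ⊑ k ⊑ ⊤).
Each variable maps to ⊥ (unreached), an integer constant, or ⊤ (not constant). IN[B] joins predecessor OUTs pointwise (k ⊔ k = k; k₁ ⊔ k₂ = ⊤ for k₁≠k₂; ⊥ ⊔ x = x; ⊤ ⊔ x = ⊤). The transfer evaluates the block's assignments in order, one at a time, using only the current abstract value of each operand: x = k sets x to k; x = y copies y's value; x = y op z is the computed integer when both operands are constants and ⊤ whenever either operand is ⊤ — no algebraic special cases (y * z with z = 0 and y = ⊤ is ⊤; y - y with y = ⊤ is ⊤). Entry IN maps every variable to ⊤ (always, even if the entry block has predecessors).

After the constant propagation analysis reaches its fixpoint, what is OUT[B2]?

Answer: {a: 4, b: 4, c: ⊤, d: ⊤, e: ⊤, f: ⊤}

Derivation:
Per-block solution:
  B0:  IN=(all ⊤)  OUT=(all ⊤)
  B1:  IN=(all ⊤)  OUT={a:4; rest ⊤}
  B2:  IN={a:4; rest ⊤}  OUT={a:4, b:4; rest ⊤}
  B3:  IN={a:4, b:4; rest ⊤}  OUT={a:4, b:4, f:4; rest ⊤}
  B4:  IN={a:4, b:4, f:4; rest ⊤}  OUT={a:4, b:4, f:0; rest ⊤}
  B5:  IN={a:4, b:4, f:0; rest ⊤}  OUT={a:4, b:4, c:4, d:8, f:0; rest ⊤}
  B6:  IN={a:4, b:4, c:4, d:8, f:0; rest ⊤}  OUT={a:4, b:4, c:4, d:8, e:-4, f:0; rest ⊤}
  B7:  IN={a:4, b:4, c:4, d:8, e:-4, f:0; rest ⊤}  OUT={a:4, b:4, c:4, d:4, e:-4, f:0; rest ⊤}
  B8:  IN={a:4, b:4, c:4, d:4, e:-4, f:0; rest ⊤}  OUT={a:4, b:4, c:4, d:4, e:6, f:0; rest ⊤}

Merge at B2: IN[B2] = OUT[B1] = {a: 4, b: ⊤, c: ⊤, d: ⊤, e: ⊤, f: ⊤}
Applying B2's transfer function to that IN value gives OUT[B2] (row B2 above).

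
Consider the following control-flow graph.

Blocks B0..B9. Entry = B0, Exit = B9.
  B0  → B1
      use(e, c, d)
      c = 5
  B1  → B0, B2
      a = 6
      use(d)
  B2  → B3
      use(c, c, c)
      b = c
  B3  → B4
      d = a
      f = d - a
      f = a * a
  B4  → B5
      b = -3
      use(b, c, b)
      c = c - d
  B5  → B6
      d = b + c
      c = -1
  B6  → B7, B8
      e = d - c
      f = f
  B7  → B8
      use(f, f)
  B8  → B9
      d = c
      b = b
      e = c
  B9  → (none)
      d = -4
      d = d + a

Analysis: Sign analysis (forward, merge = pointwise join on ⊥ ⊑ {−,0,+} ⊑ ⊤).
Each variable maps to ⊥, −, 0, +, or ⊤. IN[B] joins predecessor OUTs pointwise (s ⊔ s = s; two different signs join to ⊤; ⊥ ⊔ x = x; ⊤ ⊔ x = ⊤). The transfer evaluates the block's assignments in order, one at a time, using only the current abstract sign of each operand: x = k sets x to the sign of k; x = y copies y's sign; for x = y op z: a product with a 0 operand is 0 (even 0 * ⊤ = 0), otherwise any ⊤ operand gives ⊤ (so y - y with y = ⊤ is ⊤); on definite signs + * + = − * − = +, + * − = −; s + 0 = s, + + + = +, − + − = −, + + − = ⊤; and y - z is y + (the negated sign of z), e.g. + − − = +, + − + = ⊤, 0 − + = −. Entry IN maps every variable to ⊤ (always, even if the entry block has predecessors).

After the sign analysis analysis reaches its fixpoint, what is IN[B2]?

Fixpoint table:
  B0:  IN=(all ⊤)  OUT={c:+; rest ⊤}
  B1:  IN={c:+; rest ⊤}  OUT={a:+, c:+; rest ⊤}
  B2:  IN={a:+, c:+; rest ⊤}  OUT={a:+, b:+, c:+; rest ⊤}
  B3:  IN={a:+, b:+, c:+; rest ⊤}  OUT={a:+, b:+, c:+, d:+, f:+; rest ⊤}
  B4:  IN={a:+, b:+, c:+, d:+, f:+; rest ⊤}  OUT={a:+, b:-, d:+, f:+; rest ⊤}
  B5:  IN={a:+, b:-, d:+, f:+; rest ⊤}  OUT={a:+, b:-, c:-, f:+; rest ⊤}
  B6:  IN={a:+, b:-, c:-, f:+; rest ⊤}  OUT={a:+, b:-, c:-, f:+; rest ⊤}
  B7:  IN={a:+, b:-, c:-, f:+; rest ⊤}  OUT={a:+, b:-, c:-, f:+; rest ⊤}
  B8:  IN={a:+, b:-, c:-, f:+; rest ⊤}  OUT={a:+, b:-, c:-, d:-, e:-, f:+; rest ⊤}
  B9:  IN={a:+, b:-, c:-, d:-, e:-, f:+; rest ⊤}  OUT={a:+, b:-, c:-, e:-, f:+; rest ⊤}

Merge at B2: IN[B2] = OUT[B1] = {a: +, b: ⊤, c: +, d: ⊤, e: ⊤, f: ⊤}

Answer: {a: +, b: ⊤, c: +, d: ⊤, e: ⊤, f: ⊤}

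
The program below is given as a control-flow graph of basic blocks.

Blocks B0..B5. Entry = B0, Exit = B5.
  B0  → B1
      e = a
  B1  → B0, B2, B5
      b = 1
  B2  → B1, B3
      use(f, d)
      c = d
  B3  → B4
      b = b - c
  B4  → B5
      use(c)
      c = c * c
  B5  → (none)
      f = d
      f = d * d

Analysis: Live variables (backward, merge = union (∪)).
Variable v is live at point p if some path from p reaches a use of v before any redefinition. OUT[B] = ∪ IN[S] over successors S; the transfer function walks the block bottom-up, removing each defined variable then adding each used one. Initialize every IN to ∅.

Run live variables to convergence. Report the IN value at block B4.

Converged values:
  B0:   IN={a, d, f}   OUT={a, d, f}
  B1:   IN={a, d, f}   OUT={a, b, d, f}
  B2:   IN={a, b, d, f}   OUT={a, b, c, d, f}
  B3:   IN={b, c, d}   OUT={c, d}
  B4:   IN={c, d}   OUT={d}
  B5:   IN={d}   OUT={}

Merge at B4: OUT[B4] = IN[B5] = {d}
Applying B4's transfer function to that OUT value gives IN[B4] (row B4 above).

Answer: {c, d}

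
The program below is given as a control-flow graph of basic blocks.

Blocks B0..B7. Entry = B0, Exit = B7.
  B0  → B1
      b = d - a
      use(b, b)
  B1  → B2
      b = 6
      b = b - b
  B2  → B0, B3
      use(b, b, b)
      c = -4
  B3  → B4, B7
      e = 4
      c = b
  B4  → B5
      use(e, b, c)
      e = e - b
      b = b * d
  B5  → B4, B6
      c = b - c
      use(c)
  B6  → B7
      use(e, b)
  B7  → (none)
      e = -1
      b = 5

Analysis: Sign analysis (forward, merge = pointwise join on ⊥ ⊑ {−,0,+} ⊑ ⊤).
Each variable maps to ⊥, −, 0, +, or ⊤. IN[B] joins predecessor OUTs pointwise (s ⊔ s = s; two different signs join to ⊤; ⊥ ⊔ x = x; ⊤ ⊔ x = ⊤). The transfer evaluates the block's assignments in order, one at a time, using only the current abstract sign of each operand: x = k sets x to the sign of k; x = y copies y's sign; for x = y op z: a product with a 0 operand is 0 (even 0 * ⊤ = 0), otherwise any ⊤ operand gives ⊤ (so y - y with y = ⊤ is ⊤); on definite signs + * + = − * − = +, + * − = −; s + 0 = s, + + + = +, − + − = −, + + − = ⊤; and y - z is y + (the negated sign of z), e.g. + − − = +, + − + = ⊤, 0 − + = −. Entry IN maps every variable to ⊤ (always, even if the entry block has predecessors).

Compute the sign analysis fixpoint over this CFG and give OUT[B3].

Fixpoint table:
  B0:  IN=(all ⊤)  OUT=(all ⊤)
  B1:  IN=(all ⊤)  OUT=(all ⊤)
  B2:  IN=(all ⊤)  OUT={c:-; rest ⊤}
  B3:  IN={c:-; rest ⊤}  OUT={e:+; rest ⊤}
  B4:  IN=(all ⊤)  OUT=(all ⊤)
  B5:  IN=(all ⊤)  OUT=(all ⊤)
  B6:  IN=(all ⊤)  OUT=(all ⊤)
  B7:  IN=(all ⊤)  OUT={b:+, e:-; rest ⊤}

Merge at B3: IN[B3] = OUT[B2] = {a: ⊤, b: ⊤, c: -, d: ⊤, e: ⊤, f: ⊤}
Applying B3's transfer function to that IN value gives OUT[B3] (row B3 above).

Answer: {a: ⊤, b: ⊤, c: ⊤, d: ⊤, e: +, f: ⊤}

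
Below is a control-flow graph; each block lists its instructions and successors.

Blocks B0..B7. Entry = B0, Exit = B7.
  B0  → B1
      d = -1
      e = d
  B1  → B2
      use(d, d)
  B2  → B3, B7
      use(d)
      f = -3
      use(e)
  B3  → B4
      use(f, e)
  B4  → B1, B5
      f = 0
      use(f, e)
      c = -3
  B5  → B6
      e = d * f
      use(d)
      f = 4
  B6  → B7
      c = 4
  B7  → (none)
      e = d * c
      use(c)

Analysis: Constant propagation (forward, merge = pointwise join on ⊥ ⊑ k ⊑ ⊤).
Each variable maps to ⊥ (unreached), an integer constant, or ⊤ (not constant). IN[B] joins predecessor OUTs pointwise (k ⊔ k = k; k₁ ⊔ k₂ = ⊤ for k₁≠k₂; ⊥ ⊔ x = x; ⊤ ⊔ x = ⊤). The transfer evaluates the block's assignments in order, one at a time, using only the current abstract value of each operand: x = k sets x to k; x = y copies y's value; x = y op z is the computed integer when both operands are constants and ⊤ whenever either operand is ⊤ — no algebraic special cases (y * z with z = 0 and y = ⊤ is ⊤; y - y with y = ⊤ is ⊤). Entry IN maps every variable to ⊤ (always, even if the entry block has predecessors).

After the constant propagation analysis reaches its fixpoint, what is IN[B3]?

Answer: {a: ⊤, b: ⊤, c: ⊤, d: -1, e: -1, f: -3}

Trace:
Per-block solution:
  B0:  IN=(all ⊤)  OUT={d:-1, e:-1; rest ⊤}
  B1:  IN={d:-1, e:-1; rest ⊤}  OUT={d:-1, e:-1; rest ⊤}
  B2:  IN={d:-1, e:-1; rest ⊤}  OUT={d:-1, e:-1, f:-3; rest ⊤}
  B3:  IN={d:-1, e:-1, f:-3; rest ⊤}  OUT={d:-1, e:-1, f:-3; rest ⊤}
  B4:  IN={d:-1, e:-1, f:-3; rest ⊤}  OUT={c:-3, d:-1, e:-1, f:0; rest ⊤}
  B5:  IN={c:-3, d:-1, e:-1, f:0; rest ⊤}  OUT={c:-3, d:-1, e:0, f:4; rest ⊤}
  B6:  IN={c:-3, d:-1, e:0, f:4; rest ⊤}  OUT={c:4, d:-1, e:0, f:4; rest ⊤}
  B7:  IN={d:-1; rest ⊤}  OUT={d:-1; rest ⊤}

Merge at B3: IN[B3] = OUT[B2] = {a: ⊤, b: ⊤, c: ⊤, d: -1, e: -1, f: -3}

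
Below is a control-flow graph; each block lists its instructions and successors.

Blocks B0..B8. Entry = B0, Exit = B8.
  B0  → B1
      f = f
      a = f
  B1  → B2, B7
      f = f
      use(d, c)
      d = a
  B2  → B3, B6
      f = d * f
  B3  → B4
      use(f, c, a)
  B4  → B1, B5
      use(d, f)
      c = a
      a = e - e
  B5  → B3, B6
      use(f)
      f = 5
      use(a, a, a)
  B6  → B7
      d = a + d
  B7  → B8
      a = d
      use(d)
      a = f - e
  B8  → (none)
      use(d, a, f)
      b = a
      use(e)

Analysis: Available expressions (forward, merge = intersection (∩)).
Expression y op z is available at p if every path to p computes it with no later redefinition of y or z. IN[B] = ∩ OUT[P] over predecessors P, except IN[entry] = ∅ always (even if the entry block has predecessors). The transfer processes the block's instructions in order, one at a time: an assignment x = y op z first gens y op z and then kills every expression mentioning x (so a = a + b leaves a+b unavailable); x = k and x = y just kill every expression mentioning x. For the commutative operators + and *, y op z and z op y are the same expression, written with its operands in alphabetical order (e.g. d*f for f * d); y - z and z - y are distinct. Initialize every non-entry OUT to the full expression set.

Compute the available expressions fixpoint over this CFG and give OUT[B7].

Answer: {f-e}

Derivation:
Fixpoint table:
  B0:   IN={}   OUT={}
  B1:   IN={}   OUT={}
  B2:   IN={}   OUT={}
  B3:   IN={}   OUT={}
  B4:   IN={}   OUT={e-e}
  B5:   IN={e-e}   OUT={e-e}
  B6:   IN={}   OUT={}
  B7:   IN={}   OUT={f-e}
  B8:   IN={f-e}   OUT={f-e}

Merge at B7: IN[B7] = OUT[B1] ∩ OUT[B6] = {}
Applying B7's transfer function to that IN value gives OUT[B7] (row B7 above).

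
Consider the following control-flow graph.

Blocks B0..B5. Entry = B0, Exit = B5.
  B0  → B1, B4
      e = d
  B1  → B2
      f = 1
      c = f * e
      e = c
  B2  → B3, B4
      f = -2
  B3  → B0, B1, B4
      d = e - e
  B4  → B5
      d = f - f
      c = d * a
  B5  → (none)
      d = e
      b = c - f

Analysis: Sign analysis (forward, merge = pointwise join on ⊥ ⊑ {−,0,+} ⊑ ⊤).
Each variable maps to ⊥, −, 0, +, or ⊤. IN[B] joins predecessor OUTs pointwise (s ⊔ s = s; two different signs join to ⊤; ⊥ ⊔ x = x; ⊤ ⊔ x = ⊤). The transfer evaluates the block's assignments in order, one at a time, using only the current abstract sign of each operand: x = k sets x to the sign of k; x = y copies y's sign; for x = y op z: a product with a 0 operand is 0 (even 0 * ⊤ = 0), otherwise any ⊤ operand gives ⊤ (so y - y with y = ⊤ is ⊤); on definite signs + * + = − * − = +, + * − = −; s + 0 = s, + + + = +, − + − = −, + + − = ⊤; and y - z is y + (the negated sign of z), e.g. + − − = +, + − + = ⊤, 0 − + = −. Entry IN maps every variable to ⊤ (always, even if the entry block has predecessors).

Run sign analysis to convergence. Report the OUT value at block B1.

Answer: {a: ⊤, b: ⊤, c: ⊤, d: ⊤, e: ⊤, f: +}

Derivation:
Converged values:
  B0: | IN=(all ⊤) | OUT=(all ⊤)
  B1: | IN=(all ⊤) | OUT={f:+; rest ⊤}
  B2: | IN={f:+; rest ⊤} | OUT={f:-; rest ⊤}
  B3: | IN={f:-; rest ⊤} | OUT={f:-; rest ⊤}
  B4: | IN=(all ⊤) | OUT=(all ⊤)
  B5: | IN=(all ⊤) | OUT=(all ⊤)

Merge at B1: IN[B1] = OUT[B0] ⊔ OUT[B3] = {a: ⊤, b: ⊤, c: ⊤, d: ⊤, e: ⊤, f: ⊤}
Applying B1's transfer function to that IN value gives OUT[B1] (row B1 above).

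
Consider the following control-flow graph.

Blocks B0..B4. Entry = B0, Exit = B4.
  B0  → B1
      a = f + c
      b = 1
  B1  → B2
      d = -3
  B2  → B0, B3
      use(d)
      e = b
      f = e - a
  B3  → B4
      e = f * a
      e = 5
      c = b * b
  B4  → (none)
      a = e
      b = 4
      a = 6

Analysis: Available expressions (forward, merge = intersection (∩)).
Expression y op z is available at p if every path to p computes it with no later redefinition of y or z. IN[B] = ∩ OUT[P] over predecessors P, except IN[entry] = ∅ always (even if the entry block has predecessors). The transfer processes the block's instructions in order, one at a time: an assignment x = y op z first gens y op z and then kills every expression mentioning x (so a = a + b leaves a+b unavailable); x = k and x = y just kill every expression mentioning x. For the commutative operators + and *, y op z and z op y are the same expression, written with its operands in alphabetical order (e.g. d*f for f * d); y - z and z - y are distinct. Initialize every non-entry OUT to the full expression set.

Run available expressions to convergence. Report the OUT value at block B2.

Answer: {e-a}

Trace:
Converged values:
  B0:   IN={}   OUT={c+f}
  B1:   IN={c+f}   OUT={c+f}
  B2:   IN={c+f}   OUT={e-a}
  B3:   IN={e-a}   OUT={a*f, b*b}
  B4:   IN={a*f, b*b}   OUT={}

Merge at B2: IN[B2] = OUT[B1] = {c+f}
Applying B2's transfer function to that IN value gives OUT[B2] (row B2 above).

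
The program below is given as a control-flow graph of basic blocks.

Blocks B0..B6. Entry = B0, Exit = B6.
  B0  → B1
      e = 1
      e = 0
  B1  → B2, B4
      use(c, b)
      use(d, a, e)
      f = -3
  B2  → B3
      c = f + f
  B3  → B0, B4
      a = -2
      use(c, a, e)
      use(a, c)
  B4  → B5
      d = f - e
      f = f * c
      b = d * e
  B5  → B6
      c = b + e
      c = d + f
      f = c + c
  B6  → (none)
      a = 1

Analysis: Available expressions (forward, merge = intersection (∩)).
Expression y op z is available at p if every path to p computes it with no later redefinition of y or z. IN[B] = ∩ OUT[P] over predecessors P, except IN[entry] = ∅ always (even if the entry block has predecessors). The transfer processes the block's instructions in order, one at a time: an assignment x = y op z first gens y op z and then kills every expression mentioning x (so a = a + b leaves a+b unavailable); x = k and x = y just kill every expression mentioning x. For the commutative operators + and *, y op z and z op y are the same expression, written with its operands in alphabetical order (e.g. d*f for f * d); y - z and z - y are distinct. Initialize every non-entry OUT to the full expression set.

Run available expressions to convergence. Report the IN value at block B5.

Per-block solution:
  B0:   IN={}   OUT={}
  B1:   IN={}   OUT={}
  B2:   IN={}   OUT={f+f}
  B3:   IN={f+f}   OUT={f+f}
  B4:   IN={}   OUT={d*e}
  B5:   IN={d*e}   OUT={b+e, c+c, d*e}
  B6:   IN={b+e, c+c, d*e}   OUT={b+e, c+c, d*e}

Merge at B5: IN[B5] = OUT[B4] = {d*e}

Answer: {d*e}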